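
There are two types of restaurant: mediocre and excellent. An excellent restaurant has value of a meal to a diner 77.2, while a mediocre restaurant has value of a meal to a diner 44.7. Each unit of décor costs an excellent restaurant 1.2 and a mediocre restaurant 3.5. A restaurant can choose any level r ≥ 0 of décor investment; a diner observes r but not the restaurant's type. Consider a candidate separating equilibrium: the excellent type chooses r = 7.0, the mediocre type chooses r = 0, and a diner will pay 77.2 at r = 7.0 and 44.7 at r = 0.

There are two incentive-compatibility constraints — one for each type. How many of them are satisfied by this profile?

1

Excellent type: signal → 77.2 − 1.2 × 7.0 = 68.8; deviate to 0 → 44.7. IC holds (68.8 ≥ 44.7).
Mediocre type: stay at 0 → 44.7; mimic → 77.2 − 3.5 × 7.0 = 52.7. IC fails (44.7 < 52.7).
1 of 2 constraints hold, so this profile is not an equilibrium.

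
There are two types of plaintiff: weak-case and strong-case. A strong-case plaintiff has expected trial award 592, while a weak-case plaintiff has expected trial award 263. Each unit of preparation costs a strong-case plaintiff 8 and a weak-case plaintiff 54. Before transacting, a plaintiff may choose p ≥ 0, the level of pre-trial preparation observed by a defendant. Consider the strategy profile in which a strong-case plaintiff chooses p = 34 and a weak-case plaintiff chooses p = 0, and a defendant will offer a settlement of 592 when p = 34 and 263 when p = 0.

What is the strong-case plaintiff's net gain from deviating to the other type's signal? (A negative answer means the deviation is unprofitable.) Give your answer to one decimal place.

Playing p = 34 the strong-case plaintiff receives 592 − 8 × 34 = 320.
Deviating to p = 0 yields 263 instead.
Gain from deviating: 263 − 320 = -57.0.
The gain is negative, so the strong-case type's incentive-compatibility constraint is satisfied.

-57.0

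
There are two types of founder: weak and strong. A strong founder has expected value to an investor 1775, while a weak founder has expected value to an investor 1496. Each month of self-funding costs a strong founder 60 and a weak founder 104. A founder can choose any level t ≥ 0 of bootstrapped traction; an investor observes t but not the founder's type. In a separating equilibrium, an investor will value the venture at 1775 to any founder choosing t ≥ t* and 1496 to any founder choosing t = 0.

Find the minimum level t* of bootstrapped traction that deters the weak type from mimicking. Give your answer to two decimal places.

A weak founder choosing t = 0 receives 1496.
Imitating at t* instead would pay 1775 at cost 104·t*, netting 1775 − 104·t*.
Indifference: 1496 = 1775 − 104·t*, so t* = (1775 − 1496) / 104 ≈ 2.68.
This is the weak type's binding incentive-compatibility constraint; any t ≥ 2.68 sustains separation on that side.

2.68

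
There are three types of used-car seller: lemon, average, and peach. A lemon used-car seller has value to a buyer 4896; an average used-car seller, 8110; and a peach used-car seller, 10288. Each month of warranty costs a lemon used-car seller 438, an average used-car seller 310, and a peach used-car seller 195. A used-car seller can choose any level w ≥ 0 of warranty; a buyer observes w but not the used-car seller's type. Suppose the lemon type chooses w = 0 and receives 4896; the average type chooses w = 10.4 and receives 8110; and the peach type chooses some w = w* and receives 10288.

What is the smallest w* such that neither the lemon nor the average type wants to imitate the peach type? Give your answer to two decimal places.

Average type (on-path payoff 8110 − 310×10.4 = 4886) won't mimic when 4886 ≥ 10288 − 310·w*, i.e. w* ≥ 17.43.
Lemon type (on-path payoff 4896) won't mimic when 4896 ≥ 10288 − 438·w*, i.e. w* ≥ 12.31.
Both must hold, so w* = max(12.31, 17.43) = 17.43. The average type's constraint binds.

17.43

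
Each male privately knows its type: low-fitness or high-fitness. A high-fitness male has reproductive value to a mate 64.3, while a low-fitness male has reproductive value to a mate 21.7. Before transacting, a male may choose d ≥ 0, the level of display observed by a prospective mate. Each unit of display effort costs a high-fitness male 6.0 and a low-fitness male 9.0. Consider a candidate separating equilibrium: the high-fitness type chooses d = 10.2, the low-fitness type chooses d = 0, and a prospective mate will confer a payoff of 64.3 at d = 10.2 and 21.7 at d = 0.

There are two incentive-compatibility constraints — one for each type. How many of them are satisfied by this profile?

1

Low-fitness type: stay at 0 → 21.7; mimic → 64.3 − 9.0 × 10.2 = -27.5. IC holds (21.7 ≥ -27.5).
High-fitness type: signal → 64.3 − 6.0 × 10.2 = 3.1; deviate to 0 → 21.7. IC fails (3.1 < 21.7).
1 of 2 constraints hold, so this profile is not an equilibrium.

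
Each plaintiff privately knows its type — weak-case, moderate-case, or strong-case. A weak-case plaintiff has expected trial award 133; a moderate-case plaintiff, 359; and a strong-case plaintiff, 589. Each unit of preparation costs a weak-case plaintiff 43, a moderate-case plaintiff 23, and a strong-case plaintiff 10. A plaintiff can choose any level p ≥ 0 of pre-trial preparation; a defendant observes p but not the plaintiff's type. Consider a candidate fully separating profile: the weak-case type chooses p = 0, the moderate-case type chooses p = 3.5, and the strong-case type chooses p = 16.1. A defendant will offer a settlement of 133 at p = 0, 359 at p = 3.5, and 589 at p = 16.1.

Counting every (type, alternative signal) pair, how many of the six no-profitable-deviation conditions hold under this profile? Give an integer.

5

Weak-case (own payoff 133): to p=3.5 gives 359 − 43×3.5 = 208.5 → profitable ✗; to p=16.1 gives 589 − 43×16.1 = -103.3 → no gain ✓.
Moderate-case (own payoff 359 − 23×3.5 = 278.5): to p=0 gives 133 → no gain ✓; to p=16.1 gives 589 − 23×16.1 = 218.7 → no gain ✓.
Strong-case (own payoff 589 − 10×16.1 = 428): to p=0 gives 133 → no gain ✓; to p=3.5 gives 359 − 10×3.5 = 324 → no gain ✓.
5 of the 6 constraints hold; not an equilibrium.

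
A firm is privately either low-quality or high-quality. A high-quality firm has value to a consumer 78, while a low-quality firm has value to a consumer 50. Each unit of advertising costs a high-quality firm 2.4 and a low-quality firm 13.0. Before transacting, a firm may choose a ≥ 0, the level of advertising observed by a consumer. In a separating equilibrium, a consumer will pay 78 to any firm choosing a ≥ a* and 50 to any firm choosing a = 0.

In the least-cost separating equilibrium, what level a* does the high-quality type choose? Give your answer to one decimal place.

A low-quality firm choosing a = 0 receives 50.
Imitating at a* instead would pay 78 at cost 13.0·a*, netting 78 − 13.0·a*.
Indifference: 50 = 78 − 13.0·a*, so a* = (78 − 50) / 13.0 ≈ 2.2.
At a* the low-quality type's incentive constraint just binds; the high-quality type strictly prefers a* since its per-unit cost is lower.

2.2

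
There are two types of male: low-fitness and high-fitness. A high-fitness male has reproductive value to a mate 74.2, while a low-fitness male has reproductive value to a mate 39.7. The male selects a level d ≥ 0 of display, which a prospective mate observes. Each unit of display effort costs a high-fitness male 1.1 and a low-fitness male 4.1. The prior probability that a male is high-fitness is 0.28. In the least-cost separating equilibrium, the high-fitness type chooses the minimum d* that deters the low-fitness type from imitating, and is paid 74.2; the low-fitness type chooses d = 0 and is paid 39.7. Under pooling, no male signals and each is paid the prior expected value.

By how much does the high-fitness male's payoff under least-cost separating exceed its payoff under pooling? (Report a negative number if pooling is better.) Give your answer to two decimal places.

Least-cost separating signal: d* solves 39.7 = 74.2 − 4.1·d*, so d* = (74.2 − 39.7)/4.1 ≈ 8.4146.
High-fitness type's separating payoff: 74.2 − 1.1 × d* = 74.2 − 1.1 × (74.2 − 39.7)/4.1 = 74.2 − 37.95/4.1 ≈ 64.9439.
Pooling payoff: 0.28 × 74.2 + 0.72 × 39.7 = 49.36.
Difference: 64.9439 − 49.36 = 15.5839, i.e. 15.58 to two decimal places.
The high-fitness type prefers to separate.

15.58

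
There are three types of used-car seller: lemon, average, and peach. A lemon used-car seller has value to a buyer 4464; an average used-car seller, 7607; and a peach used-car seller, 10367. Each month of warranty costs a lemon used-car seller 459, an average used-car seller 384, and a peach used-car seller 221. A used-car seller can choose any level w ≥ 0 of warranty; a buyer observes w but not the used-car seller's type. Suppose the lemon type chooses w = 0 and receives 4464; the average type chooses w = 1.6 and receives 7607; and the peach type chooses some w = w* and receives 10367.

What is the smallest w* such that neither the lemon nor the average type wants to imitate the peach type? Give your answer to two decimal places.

12.86

Average type (on-path payoff 7607 − 384×1.6 = 6992.6) won't mimic when 6992.6 ≥ 10367 − 384·w*, i.e. w* ≥ 8.79.
Lemon type (on-path payoff 4464) won't mimic when 4464 ≥ 10367 − 459·w*, i.e. w* ≥ 12.86.
Both must hold, so w* = max(12.86, 8.79) = 12.86. The lemon type's constraint binds.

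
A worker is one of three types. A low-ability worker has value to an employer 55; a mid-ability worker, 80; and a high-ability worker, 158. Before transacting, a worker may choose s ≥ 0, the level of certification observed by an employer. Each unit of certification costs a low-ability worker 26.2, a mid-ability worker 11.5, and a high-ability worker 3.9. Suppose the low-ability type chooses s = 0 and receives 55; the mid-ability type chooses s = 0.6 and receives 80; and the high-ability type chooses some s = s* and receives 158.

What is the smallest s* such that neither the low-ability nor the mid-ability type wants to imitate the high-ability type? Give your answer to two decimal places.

7.38

Mid-ability type (on-path payoff 80 − 11.5×0.6 = 73.1) won't mimic when 73.1 ≥ 158 − 11.5·s*, i.e. s* ≥ 7.38.
Low-ability type (on-path payoff 55) won't mimic when 55 ≥ 158 − 26.2·s*, i.e. s* ≥ 3.93.
Both must hold, so s* = max(3.93, 7.38) = 7.38. The mid-ability type's constraint binds.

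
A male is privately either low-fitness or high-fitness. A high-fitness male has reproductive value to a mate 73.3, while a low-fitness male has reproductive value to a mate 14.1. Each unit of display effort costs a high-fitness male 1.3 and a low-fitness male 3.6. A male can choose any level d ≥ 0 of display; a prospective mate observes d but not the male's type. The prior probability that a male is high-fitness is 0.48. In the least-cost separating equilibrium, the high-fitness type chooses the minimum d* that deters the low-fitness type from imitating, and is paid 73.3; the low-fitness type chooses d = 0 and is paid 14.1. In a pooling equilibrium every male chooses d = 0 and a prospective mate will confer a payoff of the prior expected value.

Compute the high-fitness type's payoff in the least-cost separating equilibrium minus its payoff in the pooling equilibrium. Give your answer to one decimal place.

9.4

Least-cost separating signal: d* solves 14.1 = 73.3 − 3.6·d*, so d* = (73.3 − 14.1)/3.6 ≈ 16.4444.
High-fitness type's separating payoff: 73.3 − 1.3 × d* = 73.3 − 1.3 × (73.3 − 14.1)/3.6 = 73.3 − 76.96/3.6 ≈ 51.922.
Pooling payoff: 0.48 × 73.3 + 0.52 × 14.1 = 42.516.
Difference: 51.922 − 42.516 = 9.406, i.e. 9.4 to one decimal place.
The high-fitness type prefers to separate.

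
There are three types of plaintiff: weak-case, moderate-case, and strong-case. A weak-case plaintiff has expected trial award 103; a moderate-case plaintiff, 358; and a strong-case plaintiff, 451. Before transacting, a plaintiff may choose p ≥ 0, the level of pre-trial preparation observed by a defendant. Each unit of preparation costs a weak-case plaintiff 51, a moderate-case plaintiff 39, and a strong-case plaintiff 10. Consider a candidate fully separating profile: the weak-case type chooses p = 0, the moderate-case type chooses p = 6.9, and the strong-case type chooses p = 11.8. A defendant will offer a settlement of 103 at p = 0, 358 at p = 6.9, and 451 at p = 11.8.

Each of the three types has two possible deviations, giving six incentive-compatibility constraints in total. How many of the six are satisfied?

5

Weak-case (own payoff 103): to p=6.9 gives 358 − 51×6.9 = 6.1 → no gain ✓; to p=11.8 gives 451 − 51×11.8 = -150.8 → no gain ✓.
Strong-case (own payoff 451 − 10×11.8 = 333): to p=0 gives 103 → no gain ✓; to p=6.9 gives 358 − 10×6.9 = 289 → no gain ✓.
Moderate-case (own payoff 358 − 39×6.9 = 88.9): to p=0 gives 103 → profitable ✗; to p=11.8 gives 451 − 39×11.8 = -9.2 → no gain ✓.
5 of the 6 constraints hold; not an equilibrium.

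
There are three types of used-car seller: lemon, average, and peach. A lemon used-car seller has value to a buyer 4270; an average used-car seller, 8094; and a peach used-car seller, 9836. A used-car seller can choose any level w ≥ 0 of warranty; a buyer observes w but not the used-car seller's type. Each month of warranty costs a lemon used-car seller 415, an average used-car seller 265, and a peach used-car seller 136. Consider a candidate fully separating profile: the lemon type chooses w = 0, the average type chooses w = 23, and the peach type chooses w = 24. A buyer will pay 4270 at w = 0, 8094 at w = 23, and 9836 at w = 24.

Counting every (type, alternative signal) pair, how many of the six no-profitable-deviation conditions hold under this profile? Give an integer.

Lemon (own payoff 4270): to w=23 gives 8094 − 415×23 = -1451 → no gain ✓; to w=24 gives 9836 − 415×24 = -124 → no gain ✓.
Average (own payoff 8094 − 265×23 = 1999): to w=0 gives 4270 → profitable ✗; to w=24 gives 9836 − 265×24 = 3476 → profitable ✗.
Peach (own payoff 9836 − 136×24 = 6572): to w=0 gives 4270 → no gain ✓; to w=23 gives 8094 − 136×23 = 4966 → no gain ✓.
4 of the 6 constraints hold; not an equilibrium.

4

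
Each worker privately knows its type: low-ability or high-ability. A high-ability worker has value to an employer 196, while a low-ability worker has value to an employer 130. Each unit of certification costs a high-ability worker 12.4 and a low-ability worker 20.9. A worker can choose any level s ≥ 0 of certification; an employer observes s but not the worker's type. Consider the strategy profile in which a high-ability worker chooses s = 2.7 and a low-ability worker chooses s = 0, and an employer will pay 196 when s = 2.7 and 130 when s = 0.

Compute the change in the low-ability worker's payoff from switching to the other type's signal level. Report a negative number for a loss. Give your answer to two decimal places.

Playing s = 0 the low-ability worker receives 130.
Deviating to s = 2.7 brings payment 196 at cost 20.9 × 2.7 = 56.43, netting 139.57.
Gain from deviating: 139.57 − 130 = 9.57.
The gain is positive, so the low-ability type's incentive-compatibility constraint is violated — this profile is not a separating equilibrium.

9.57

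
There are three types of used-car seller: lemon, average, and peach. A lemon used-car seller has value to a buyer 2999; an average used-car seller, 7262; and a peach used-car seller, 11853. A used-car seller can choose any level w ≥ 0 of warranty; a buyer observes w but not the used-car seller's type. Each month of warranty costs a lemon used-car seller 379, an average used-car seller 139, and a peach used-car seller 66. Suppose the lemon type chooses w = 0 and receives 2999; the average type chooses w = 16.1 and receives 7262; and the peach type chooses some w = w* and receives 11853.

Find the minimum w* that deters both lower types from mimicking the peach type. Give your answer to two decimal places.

49.13

Lemon type (on-path payoff 2999) won't mimic when 2999 ≥ 11853 − 379·w*, i.e. w* ≥ 23.36.
Average type (on-path payoff 7262 − 139×16.1 = 5024.1) won't mimic when 5024.1 ≥ 11853 − 139·w*, i.e. w* ≥ 49.13.
Both must hold, so w* = max(23.36, 49.13) = 49.13. The average type's constraint binds.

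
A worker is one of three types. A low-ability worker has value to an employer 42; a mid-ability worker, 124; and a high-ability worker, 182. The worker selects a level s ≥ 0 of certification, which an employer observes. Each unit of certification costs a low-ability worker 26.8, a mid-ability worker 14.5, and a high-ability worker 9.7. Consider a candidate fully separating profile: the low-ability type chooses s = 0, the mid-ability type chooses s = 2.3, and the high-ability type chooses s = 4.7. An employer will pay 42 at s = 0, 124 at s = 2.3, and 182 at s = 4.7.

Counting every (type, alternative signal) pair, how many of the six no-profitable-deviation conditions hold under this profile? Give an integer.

Mid-ability (own payoff 124 − 14.5×2.3 = 90.65): to s=0 gives 42 → no gain ✓; to s=4.7 gives 182 − 14.5×4.7 = 113.85 → profitable ✗.
High-ability (own payoff 182 − 9.7×4.7 = 136.41): to s=0 gives 42 → no gain ✓; to s=2.3 gives 124 − 9.7×2.3 = 101.69 → no gain ✓.
Low-ability (own payoff 42): to s=2.3 gives 124 − 26.8×2.3 = 62.36 → profitable ✗; to s=4.7 gives 182 − 26.8×4.7 = 56.04 → profitable ✗.
3 of the 6 constraints hold; not an equilibrium.

3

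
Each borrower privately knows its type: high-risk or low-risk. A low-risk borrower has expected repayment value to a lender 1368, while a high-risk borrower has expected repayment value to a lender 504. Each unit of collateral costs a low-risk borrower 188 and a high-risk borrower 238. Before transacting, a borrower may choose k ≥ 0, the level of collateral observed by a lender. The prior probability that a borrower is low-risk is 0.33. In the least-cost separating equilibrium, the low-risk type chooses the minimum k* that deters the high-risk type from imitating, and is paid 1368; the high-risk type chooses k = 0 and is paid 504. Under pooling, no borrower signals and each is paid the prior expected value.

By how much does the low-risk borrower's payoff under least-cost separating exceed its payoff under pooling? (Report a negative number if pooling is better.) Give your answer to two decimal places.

-103.61

Least-cost separating signal: k* solves 504 = 1368 − 238·k*, so k* = (1368 − 504)/238 ≈ 3.6303.
Low-risk type's separating payoff: 1368 − 188 × k* = 1368 − 188 × (1368 − 504)/238 = 1368 − 162432/238 ≈ 685.5126.
Pooling payoff: 0.33 × 1368 + 0.67 × 504 = 789.12.
Difference: 685.5126 − 789.12 = -103.6074, i.e. -103.61 to two decimal places.
The low-risk type would prefer the pooling outcome.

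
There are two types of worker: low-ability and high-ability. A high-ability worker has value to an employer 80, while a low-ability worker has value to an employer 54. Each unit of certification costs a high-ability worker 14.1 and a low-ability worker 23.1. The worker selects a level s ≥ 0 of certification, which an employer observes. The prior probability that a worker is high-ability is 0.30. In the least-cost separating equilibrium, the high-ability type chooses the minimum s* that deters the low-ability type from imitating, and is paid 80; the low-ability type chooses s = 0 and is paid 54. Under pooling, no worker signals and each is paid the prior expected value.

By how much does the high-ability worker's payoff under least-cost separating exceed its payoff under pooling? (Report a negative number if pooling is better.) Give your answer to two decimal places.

2.33

Least-cost separating signal: s* solves 54 = 80 − 23.1·s*, so s* = (80 − 54)/23.1 ≈ 1.1255.
High-ability type's separating payoff: 80 − 14.1 × s* = 80 − 14.1 × (80 − 54)/23.1 = 80 − 366.6/23.1 ≈ 64.1299.
Pooling payoff: 0.30 × 80 + 0.70 × 54 = 61.8.
Difference: 64.1299 − 61.8 = 2.3299, i.e. 2.33 to two decimal places.
The high-ability type prefers to separate.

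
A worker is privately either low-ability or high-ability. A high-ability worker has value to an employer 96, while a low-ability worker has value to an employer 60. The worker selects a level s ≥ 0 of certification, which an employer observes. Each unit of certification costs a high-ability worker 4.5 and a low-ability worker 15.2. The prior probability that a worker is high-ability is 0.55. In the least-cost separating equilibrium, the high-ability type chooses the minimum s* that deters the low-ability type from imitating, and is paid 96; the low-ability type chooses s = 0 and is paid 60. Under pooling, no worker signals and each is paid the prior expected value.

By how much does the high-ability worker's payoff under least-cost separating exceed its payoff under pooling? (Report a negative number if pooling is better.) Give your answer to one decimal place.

Least-cost separating signal: s* solves 60 = 96 − 15.2·s*, so s* = (96 − 60)/15.2 ≈ 2.3684.
High-ability type's separating payoff: 96 − 4.5 × s* = 96 − 4.5 × (96 − 60)/15.2 = 96 − 162/15.2 ≈ 85.342.
Pooling payoff: 0.55 × 96 + 0.45 × 60 = 79.8.
Difference: 85.342 − 79.8 = 5.542, i.e. 5.5 to one decimal place.
The high-ability type prefers to separate.

5.5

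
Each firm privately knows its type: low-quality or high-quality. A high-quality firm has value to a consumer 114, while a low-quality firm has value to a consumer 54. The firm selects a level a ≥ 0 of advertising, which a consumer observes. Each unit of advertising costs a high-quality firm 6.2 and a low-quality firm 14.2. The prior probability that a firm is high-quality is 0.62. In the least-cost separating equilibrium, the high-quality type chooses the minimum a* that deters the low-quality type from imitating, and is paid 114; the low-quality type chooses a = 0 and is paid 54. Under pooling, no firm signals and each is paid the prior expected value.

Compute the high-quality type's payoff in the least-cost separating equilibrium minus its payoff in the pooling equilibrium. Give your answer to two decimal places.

-3.40

Least-cost separating signal: a* solves 54 = 114 − 14.2·a*, so a* = (114 − 54)/14.2 ≈ 4.2254.
High-quality type's separating payoff: 114 − 6.2 × a* = 114 − 6.2 × (114 − 54)/14.2 = 114 − 372/14.2 ≈ 87.8028.
Pooling payoff: 0.62 × 114 + 0.38 × 54 = 91.2.
Difference: 87.8028 − 91.2 = -3.3972, i.e. -3.40 to two decimal places.
The high-quality type would prefer the pooling outcome.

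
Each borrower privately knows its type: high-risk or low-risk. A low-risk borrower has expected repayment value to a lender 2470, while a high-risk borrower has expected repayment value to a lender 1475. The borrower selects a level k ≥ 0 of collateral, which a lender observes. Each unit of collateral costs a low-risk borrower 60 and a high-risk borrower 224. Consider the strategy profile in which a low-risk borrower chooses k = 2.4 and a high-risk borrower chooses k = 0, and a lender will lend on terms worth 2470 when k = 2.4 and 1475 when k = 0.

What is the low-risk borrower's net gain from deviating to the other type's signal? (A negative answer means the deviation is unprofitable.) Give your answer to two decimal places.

-851.00

Playing k = 2.4 the low-risk borrower receives 2470 − 60 × 2.4 = 2326.
Deviating to k = 0 yields 1475 instead.
Gain from deviating: 1475 − 2326 = -851.00.
The gain is negative, so the low-risk type's incentive-compatibility constraint is satisfied.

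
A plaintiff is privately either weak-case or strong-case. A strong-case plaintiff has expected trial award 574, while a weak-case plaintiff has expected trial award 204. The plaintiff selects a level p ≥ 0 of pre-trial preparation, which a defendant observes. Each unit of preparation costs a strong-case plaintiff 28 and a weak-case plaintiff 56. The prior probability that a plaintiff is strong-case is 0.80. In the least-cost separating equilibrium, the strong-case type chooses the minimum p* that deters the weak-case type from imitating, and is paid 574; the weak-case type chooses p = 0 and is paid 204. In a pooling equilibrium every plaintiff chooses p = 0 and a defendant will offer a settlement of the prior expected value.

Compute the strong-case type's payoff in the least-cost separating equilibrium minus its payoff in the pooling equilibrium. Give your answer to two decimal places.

-111.00

Least-cost separating signal: p* solves 204 = 574 − 56·p*, so p* = (574 − 204)/56 ≈ 6.6071.
Strong-case type's separating payoff: 574 − 28 × p* = 574 − 28 × (574 − 204)/56 = 574 − 10360/56 = 389.
Pooling payoff: 0.80 × 574 + 0.20 × 204 = 500.
Difference: 389 − 500 = -111.00.
The strong-case type would prefer the pooling outcome.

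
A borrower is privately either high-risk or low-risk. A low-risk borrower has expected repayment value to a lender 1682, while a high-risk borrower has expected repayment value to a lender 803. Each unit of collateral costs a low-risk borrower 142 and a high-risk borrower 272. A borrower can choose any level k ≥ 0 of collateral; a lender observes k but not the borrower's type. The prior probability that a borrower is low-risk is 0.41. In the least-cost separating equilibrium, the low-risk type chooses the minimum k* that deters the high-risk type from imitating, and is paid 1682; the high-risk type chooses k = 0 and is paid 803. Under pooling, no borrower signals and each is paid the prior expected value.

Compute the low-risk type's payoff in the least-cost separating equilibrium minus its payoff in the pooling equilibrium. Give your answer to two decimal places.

59.72

Least-cost separating signal: k* solves 803 = 1682 − 272·k*, so k* = (1682 − 803)/272 ≈ 3.2316.
Low-risk type's separating payoff: 1682 − 142 × k* = 1682 − 142 × (1682 − 803)/272 = 1682 − 124818/272 ≈ 1223.1103.
Pooling payoff: 0.41 × 1682 + 0.59 × 803 = 1163.39.
Difference: 1223.1103 − 1163.39 = 59.7203, i.e. 59.72 to two decimal places.
The low-risk type prefers to separate.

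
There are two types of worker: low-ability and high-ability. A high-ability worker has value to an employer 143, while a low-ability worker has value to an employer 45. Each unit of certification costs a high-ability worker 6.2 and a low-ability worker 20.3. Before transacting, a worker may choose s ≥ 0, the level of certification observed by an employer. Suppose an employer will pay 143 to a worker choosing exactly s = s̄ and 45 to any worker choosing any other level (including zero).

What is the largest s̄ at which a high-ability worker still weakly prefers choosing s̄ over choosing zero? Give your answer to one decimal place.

Choosing s̄ yields the high-ability type 143 − 6.2·s̄; choosing zero yields 45.
The high-ability type is indifferent at 143 − 6.2·s̄ = 45, i.e. s̄ = (143 − 45) / 6.2 ≈ 15.8.
For any s̄ above 15.8 the high-ability type would rather pool at zero, so separation collapses.

15.8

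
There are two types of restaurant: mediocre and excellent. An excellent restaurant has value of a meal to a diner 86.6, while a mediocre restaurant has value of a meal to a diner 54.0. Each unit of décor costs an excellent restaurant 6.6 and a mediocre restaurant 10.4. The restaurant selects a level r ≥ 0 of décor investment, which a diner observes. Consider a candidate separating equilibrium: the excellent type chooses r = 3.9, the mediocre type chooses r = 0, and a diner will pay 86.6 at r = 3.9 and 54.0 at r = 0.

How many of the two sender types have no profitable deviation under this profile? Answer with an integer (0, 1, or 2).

2

Mediocre type: stay at 0 → 54.0; mimic → 86.6 − 10.4 × 3.9 = 46.04. IC holds (54.0 ≥ 46.04).
Excellent type: signal → 86.6 − 6.6 × 3.9 = 60.86; deviate to 0 → 54.0. IC holds (60.86 ≥ 54.0).
2 of 2 constraints hold, so this is a separating equilibrium.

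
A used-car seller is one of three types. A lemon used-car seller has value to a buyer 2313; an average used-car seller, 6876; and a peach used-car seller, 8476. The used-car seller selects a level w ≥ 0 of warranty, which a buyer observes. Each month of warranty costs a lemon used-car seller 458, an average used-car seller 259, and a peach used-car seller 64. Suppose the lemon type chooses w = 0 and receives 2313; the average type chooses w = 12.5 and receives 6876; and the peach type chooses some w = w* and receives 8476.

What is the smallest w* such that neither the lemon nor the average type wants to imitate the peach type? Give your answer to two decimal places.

18.68

Average type (on-path payoff 6876 − 259×12.5 = 3638.5) won't mimic when 3638.5 ≥ 8476 − 259·w*, i.e. w* ≥ 18.68.
Lemon type (on-path payoff 2313) won't mimic when 2313 ≥ 8476 − 458·w*, i.e. w* ≥ 13.46.
Both must hold, so w* = max(13.46, 18.68) = 18.68. The average type's constraint binds.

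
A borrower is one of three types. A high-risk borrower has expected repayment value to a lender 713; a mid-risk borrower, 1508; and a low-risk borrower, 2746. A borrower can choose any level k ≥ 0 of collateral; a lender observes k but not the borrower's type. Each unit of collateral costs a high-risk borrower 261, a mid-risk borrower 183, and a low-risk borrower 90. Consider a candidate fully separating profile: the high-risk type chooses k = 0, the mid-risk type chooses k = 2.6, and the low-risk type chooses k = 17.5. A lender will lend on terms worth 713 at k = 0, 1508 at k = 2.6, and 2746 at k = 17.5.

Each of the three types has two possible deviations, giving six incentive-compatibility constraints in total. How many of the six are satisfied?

4

High-risk (own payoff 713): to k=2.6 gives 1508 − 261×2.6 = 829.4 → profitable ✗; to k=17.5 gives 2746 − 261×17.5 = -1821.5 → no gain ✓.
Low-risk (own payoff 2746 − 90×17.5 = 1171): to k=0 gives 713 → no gain ✓; to k=2.6 gives 1508 − 90×2.6 = 1274 → profitable ✗.
Mid-risk (own payoff 1508 − 183×2.6 = 1032.2): to k=0 gives 713 → no gain ✓; to k=17.5 gives 2746 − 183×17.5 = -456.5 → no gain ✓.
4 of the 6 constraints hold; not an equilibrium.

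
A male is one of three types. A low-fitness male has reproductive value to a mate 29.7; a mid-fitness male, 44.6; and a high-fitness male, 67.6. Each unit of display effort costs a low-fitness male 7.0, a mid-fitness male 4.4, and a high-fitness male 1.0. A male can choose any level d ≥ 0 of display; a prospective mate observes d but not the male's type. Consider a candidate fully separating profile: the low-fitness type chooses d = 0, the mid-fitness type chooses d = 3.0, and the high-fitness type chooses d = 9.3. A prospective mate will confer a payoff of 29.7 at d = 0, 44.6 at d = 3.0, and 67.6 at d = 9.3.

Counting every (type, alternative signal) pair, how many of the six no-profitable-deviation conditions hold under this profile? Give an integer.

6

Mid-fitness (own payoff 44.6 − 4.4×3.0 = 31.4): to d=0 gives 29.7 → no gain ✓; to d=9.3 gives 67.6 − 4.4×9.3 = 26.68 → no gain ✓.
Low-fitness (own payoff 29.7): to d=3.0 gives 44.6 − 7.0×3.0 = 23.6 → no gain ✓; to d=9.3 gives 67.6 − 7.0×9.3 = 2.5 → no gain ✓.
High-fitness (own payoff 67.6 − 1.0×9.3 = 58.3): to d=0 gives 29.7 → no gain ✓; to d=3.0 gives 44.6 − 1.0×3.0 = 41.6 → no gain ✓.
6 of the 6 constraints hold; this profile is a separating equilibrium.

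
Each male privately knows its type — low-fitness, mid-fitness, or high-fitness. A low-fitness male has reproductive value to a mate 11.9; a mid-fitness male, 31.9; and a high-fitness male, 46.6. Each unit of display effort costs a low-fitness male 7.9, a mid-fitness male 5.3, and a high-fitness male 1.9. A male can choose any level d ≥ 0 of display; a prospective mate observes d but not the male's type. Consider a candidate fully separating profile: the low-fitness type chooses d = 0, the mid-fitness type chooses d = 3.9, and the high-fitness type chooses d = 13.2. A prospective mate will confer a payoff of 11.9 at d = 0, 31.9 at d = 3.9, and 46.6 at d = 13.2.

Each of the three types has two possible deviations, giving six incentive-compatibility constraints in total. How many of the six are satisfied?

4

Low-fitness (own payoff 11.9): to d=3.9 gives 31.9 − 7.9×3.9 = 1.09 → no gain ✓; to d=13.2 gives 46.6 − 7.9×13.2 = -57.68 → no gain ✓.
High-fitness (own payoff 46.6 − 1.9×13.2 = 21.52): to d=0 gives 11.9 → no gain ✓; to d=3.9 gives 31.9 − 1.9×3.9 = 24.49 → profitable ✗.
Mid-fitness (own payoff 31.9 − 5.3×3.9 = 11.23): to d=0 gives 11.9 → profitable ✗; to d=13.2 gives 46.6 − 5.3×13.2 = -23.36 → no gain ✓.
4 of the 6 constraints hold; not an equilibrium.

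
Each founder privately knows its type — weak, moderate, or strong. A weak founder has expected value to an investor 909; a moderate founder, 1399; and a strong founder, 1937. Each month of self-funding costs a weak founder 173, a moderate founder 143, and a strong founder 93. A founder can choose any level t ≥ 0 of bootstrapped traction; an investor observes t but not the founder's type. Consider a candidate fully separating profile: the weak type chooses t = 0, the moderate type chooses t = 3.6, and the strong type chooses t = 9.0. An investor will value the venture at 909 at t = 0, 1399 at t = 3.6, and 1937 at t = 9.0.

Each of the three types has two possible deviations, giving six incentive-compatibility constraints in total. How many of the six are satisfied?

5

Weak (own payoff 909): to t=3.6 gives 1399 − 173×3.6 = 776.2 → no gain ✓; to t=9.0 gives 1937 − 173×9.0 = 380 → no gain ✓.
Moderate (own payoff 1399 − 143×3.6 = 884.2): to t=0 gives 909 → profitable ✗; to t=9.0 gives 1937 − 143×9.0 = 650 → no gain ✓.
Strong (own payoff 1937 − 93×9.0 = 1100): to t=0 gives 909 → no gain ✓; to t=3.6 gives 1399 − 93×3.6 = 1064.2 → no gain ✓.
5 of the 6 constraints hold; not an equilibrium.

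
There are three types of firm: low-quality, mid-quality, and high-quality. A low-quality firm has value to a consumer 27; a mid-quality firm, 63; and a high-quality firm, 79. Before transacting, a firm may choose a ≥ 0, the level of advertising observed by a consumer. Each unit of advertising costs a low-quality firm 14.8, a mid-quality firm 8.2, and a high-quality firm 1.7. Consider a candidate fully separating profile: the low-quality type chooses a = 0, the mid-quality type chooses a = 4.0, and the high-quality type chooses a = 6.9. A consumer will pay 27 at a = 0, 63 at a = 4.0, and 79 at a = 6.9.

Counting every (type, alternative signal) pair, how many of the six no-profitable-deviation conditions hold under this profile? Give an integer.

6

Low-quality (own payoff 27): to a=4.0 gives 63 − 14.8×4.0 = 3.8 → no gain ✓; to a=6.9 gives 79 − 14.8×6.9 = -23.12 → no gain ✓.
Mid-quality (own payoff 63 − 8.2×4.0 = 30.2): to a=0 gives 27 → no gain ✓; to a=6.9 gives 79 − 8.2×6.9 = 22.42 → no gain ✓.
High-quality (own payoff 79 − 1.7×6.9 = 67.27): to a=0 gives 27 → no gain ✓; to a=4.0 gives 63 − 1.7×4.0 = 56.2 → no gain ✓.
6 of the 6 constraints hold; this profile is a separating equilibrium.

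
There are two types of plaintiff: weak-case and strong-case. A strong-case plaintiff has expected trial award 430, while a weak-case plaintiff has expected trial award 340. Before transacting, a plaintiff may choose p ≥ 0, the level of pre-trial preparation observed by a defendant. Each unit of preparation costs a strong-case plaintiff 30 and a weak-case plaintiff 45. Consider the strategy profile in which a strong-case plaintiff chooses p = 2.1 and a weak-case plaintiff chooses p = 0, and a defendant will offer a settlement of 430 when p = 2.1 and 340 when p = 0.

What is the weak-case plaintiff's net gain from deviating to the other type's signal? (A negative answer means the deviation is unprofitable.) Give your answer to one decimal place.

-4.5

Playing p = 0 the weak-case plaintiff receives 340.
Deviating to p = 2.1 brings payment 430 at cost 45 × 2.1 = 94.5, netting 335.5.
Gain from deviating: 335.5 − 340 = -4.5.
The gain is negative, so the weak-case type's incentive-compatibility constraint is satisfied.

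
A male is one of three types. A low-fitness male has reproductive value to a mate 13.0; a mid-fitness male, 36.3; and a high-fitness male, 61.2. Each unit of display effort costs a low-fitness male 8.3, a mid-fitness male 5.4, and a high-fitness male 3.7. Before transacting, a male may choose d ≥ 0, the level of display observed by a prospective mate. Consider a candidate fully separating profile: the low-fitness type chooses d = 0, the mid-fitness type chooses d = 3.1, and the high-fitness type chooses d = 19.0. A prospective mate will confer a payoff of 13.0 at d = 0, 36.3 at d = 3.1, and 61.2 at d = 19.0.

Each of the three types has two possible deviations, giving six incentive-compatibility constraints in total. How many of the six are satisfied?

4

High-fitness (own payoff 61.2 − 3.7×19.0 = -9.1): to d=0 gives 13.0 → profitable ✗; to d=3.1 gives 36.3 − 3.7×3.1 = 24.83 → profitable ✗.
Low-fitness (own payoff 13.0): to d=3.1 gives 36.3 − 8.3×3.1 = 10.57 → no gain ✓; to d=19.0 gives 61.2 − 8.3×19.0 = -96.5 → no gain ✓.
Mid-fitness (own payoff 36.3 − 5.4×3.1 = 19.56): to d=0 gives 13.0 → no gain ✓; to d=19.0 gives 61.2 − 5.4×19.0 = -41.4 → no gain ✓.
4 of the 6 constraints hold; not an equilibrium.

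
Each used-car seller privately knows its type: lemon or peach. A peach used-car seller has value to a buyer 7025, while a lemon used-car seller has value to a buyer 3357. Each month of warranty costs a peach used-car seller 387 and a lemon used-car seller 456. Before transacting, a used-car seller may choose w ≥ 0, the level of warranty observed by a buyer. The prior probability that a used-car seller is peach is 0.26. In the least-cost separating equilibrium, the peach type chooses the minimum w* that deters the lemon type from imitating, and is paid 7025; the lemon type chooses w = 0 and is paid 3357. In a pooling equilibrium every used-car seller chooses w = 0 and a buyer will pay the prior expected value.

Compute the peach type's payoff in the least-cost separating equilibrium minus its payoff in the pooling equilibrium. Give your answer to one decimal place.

-398.7

Least-cost separating signal: w* solves 3357 = 7025 − 456·w*, so w* = (7025 − 3357)/456 ≈ 8.0439.
Peach type's separating payoff: 7025 − 387 × w* = 7025 − 387 × (7025 − 3357)/456 = 7025 − 1419516/456 ≈ 3912.026.
Pooling payoff: 0.26 × 7025 + 0.74 × 3357 = 4310.68.
Difference: 3912.026 − 4310.68 = -398.654, i.e. -398.7 to one decimal place.
The peach type would prefer the pooling outcome.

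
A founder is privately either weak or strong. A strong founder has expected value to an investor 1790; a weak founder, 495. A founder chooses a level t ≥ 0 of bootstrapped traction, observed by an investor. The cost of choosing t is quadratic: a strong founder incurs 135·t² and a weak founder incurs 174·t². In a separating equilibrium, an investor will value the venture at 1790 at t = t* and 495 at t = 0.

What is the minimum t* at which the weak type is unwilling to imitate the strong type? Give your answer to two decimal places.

The weak type at t = 0 receives 495; imitating at t* yields 1790 − 174·t*².
Indifference: 495 = 1790 − 174·t*², so t*² = (1790 − 495) / 174 ≈ 7.4425.
t* = √7.4425 ≈ 2.73.

2.73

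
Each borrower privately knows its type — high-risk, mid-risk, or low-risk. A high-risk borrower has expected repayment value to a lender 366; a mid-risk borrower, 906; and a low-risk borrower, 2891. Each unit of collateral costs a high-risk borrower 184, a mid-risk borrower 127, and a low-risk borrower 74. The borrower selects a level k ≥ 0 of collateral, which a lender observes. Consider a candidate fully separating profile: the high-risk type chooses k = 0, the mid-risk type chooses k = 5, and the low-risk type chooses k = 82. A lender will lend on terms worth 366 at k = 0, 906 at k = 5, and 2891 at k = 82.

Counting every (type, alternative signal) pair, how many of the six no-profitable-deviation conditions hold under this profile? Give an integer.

3

High-risk (own payoff 366): to k=5 gives 906 − 184×5 = -14 → no gain ✓; to k=82 gives 2891 − 184×82 = -12197 → no gain ✓.
Low-risk (own payoff 2891 − 74×82 = -3177): to k=0 gives 366 → profitable ✗; to k=5 gives 906 − 74×5 = 536 → profitable ✗.
Mid-risk (own payoff 906 − 127×5 = 271): to k=0 gives 366 → profitable ✗; to k=82 gives 2891 − 127×82 = -7523 → no gain ✓.
3 of the 6 constraints hold; not an equilibrium.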